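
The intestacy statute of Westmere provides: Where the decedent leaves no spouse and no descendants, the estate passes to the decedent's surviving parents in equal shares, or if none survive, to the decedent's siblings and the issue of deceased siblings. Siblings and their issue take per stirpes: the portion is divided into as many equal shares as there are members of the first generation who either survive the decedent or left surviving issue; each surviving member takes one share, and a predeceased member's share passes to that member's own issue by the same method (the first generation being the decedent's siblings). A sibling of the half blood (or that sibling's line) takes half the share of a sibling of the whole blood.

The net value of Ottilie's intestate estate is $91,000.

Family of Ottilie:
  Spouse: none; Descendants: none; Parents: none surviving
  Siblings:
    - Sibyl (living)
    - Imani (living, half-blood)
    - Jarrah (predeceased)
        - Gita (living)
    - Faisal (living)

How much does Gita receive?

Gita receives $26,000.

The entire $91,000 passes to the siblings and their issue.
Counting each half-blood sibling's line as half a unit, there are 7/2 units in $91,000, so one unit is $26,000. Whole-blood lines (Sibyl, Jarrah, and Faisal) take $26,000 each; half-blood lines (Imani) take $13,000 each.
Jarrah's share ($26,000) passes entirely to Gita.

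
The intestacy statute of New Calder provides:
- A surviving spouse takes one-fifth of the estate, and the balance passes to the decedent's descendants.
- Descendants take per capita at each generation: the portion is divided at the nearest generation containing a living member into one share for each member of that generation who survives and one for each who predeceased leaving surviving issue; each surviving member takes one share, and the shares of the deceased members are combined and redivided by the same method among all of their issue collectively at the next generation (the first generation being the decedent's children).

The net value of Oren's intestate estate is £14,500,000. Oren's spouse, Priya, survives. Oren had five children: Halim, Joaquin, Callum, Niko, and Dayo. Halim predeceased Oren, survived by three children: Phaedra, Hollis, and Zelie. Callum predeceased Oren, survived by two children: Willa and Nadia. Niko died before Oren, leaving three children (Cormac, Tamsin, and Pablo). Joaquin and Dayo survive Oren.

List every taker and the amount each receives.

Priya takes one-fifth of £14,500,000 = £2,900,000. The remaining £11,600,000 passes to the descendants.
The descendants' portion (£11,600,000) is divided at the children's generation into 5 shares of £2,320,000. Joaquin and Dayo each take £2,320,000. The 3 shares of the deceased (Halim, Callum, and Niko) are combined into a pool of £6,960,000.
That pool (£6,960,000) is divided at the grandchildren's generation equally among Phaedra, Hollis, Zelie, Willa, Nadia, Cormac, Tamsin, and Pablo: £870,000 each.

Priya: £2,900,000; Phaedra: £870,000; Hollis: £870,000; Zelie: £870,000; Joaquin: £2,320,000; Willa: £870,000; Nadia: £870,000; Cormac: £870,000; Tamsin: £870,000; Pablo: £870,000; Dayo: £2,320,000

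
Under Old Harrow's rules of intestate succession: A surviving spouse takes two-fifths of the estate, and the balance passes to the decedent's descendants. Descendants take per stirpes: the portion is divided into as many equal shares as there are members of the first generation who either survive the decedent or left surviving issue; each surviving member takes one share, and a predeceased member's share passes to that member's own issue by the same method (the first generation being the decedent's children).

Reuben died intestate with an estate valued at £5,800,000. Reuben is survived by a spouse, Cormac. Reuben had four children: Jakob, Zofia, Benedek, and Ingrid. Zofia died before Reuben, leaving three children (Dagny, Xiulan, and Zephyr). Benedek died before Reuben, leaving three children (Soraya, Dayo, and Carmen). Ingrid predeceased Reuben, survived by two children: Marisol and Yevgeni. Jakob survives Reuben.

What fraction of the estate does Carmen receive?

Carmen receives 1/20 of the estate.

Cormac takes two-fifths of £5,800,000 = £2,320,000. The remaining £3,480,000 passes to the descendants.
The descendants' portion (£3,480,000) is divided into 4 shares of £870,000: Jakob takes £870,000; Zofia's £870,000 share passes to Zofia's issue; Benedek's £870,000 share passes to Benedek's issue; Ingrid's £870,000 share passes to Ingrid's issue.
Zofia's share (£870,000) is divided into 3 shares of £290,000: Dagny, Xiulan, and Zephyr each take £290,000.
Benedek's share (£870,000) is divided into 3 shares of £290,000: Soraya, Dayo, and Carmen each take £290,000.
Ingrid's share (£870,000) is divided into 2 shares of £435,000: Marisol and Yevgeni each take £435,000.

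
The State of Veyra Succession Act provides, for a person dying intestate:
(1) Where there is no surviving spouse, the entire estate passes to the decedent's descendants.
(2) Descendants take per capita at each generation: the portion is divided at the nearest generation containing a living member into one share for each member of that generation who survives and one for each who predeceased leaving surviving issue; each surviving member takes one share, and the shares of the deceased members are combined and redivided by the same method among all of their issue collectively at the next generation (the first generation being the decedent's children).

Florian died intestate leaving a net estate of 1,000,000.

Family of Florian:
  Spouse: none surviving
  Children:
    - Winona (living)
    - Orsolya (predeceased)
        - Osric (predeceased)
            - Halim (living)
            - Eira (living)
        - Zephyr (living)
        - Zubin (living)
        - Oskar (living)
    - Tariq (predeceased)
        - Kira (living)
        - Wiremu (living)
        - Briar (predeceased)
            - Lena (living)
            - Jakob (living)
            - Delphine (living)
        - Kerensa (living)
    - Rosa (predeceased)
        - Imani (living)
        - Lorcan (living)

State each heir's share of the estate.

The entire 1,000,000 passes to the descendants.
That amount (1,000,000) is divided at the children's generation into 4 shares of 250,000. Winona takes 250,000. The 3 shares of the deceased (Orsolya, Tariq, and Rosa) are combined into a pool of 750,000.
That pool (750,000) is divided at the grandchildren's generation into 10 shares of 75,000. Zephyr, Zubin, Oskar, Kira, Wiremu, Kerensa, Imani, and Lorcan each take 75,000. The 2 shares of the deceased (Osric and Briar) are combined into a pool of 150,000.
That pool (150,000) is divided at the great-grandchildren's generation equally among Halim, Eira, Lena, Jakob, and Delphine: 30,000 each.

Winona: 250,000; Halim: 30,000; Eira: 30,000; Zephyr: 75,000; Zubin: 75,000; Oskar: 75,000; Kira: 75,000; Wiremu: 75,000; Lena: 30,000; Jakob: 30,000; Delphine: 30,000; Kerensa: 75,000; Imani: 75,000; Lorcan: 75,000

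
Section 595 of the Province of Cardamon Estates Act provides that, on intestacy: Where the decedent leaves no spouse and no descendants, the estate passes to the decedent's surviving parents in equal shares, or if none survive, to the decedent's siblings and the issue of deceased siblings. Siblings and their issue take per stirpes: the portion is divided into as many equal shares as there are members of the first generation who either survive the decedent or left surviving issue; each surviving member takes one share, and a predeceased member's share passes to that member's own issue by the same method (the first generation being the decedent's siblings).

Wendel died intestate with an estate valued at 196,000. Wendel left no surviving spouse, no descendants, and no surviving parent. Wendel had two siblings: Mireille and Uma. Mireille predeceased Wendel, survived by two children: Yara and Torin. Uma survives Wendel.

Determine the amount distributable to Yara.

The entire 196,000 passes to the siblings and their issue.
That amount (196,000) is divided into 2 shares of 98,000: Uma takes 98,000; Mireille's 98,000 share passes to Mireille's issue.
Mireille's share (98,000) is divided into 2 shares of 49,000: Yara and Torin each take 49,000.

Yara receives 49,000.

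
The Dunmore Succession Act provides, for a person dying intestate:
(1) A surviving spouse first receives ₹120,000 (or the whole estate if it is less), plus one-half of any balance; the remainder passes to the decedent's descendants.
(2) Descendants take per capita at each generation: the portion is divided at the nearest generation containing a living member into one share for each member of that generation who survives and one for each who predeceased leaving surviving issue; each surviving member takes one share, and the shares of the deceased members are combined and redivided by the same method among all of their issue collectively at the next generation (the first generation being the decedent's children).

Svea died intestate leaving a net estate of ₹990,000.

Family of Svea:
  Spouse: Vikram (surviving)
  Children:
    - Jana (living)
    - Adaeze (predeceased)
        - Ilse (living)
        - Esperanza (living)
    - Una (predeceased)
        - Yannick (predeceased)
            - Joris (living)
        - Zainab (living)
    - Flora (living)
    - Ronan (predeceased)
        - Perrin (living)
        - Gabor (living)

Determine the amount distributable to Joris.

Joris receives ₹43,500.

Vikram first takes ₹120,000, leaving a balance of ₹870,000. Vikram then takes one-half of the balance (₹435,000), for a total of ₹555,000. The remaining ₹435,000 passes to the descendants.
The descendants' portion (₹435,000) is divided at the children's generation into 5 shares of ₹87,000. Jana and Flora each take ₹87,000. The 3 shares of the deceased (Adaeze, Una, and Ronan) are combined into a pool of ₹261,000.
That pool (₹261,000) is divided at the grandchildren's generation into 6 shares of ₹43,500. Ilse, Esperanza, Zainab, Perrin, and Gabor each take ₹43,500. The remaining share for the deceased Yannick (₹43,500) is carried to the next generation.
That pool (₹43,500) passes entirely to Joris, the sole taker at the great-grandchildren's generation.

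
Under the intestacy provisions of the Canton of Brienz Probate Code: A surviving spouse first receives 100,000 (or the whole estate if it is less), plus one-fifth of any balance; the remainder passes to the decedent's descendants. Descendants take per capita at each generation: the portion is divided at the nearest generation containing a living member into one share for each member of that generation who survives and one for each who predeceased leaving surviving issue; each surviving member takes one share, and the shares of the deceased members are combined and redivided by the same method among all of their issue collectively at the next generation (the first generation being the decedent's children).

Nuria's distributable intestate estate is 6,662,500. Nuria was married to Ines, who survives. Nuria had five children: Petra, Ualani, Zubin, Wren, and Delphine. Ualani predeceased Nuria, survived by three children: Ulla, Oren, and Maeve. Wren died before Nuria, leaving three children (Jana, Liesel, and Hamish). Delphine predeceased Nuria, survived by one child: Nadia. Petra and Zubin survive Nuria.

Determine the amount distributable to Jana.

Jana receives 450,000.

Ines first takes 100,000, leaving a balance of 6,562,500. Ines then takes one-fifth of the balance (1,312,500), for a total of 1,412,500. The remaining 5,250,000 passes to the descendants.
The descendants' portion (5,250,000) is divided at the children's generation into 5 shares of 1,050,000. Petra and Zubin each take 1,050,000. The 3 shares of the deceased (Ualani, Wren, and Delphine) are combined into a pool of 3,150,000.
That pool (3,150,000) is divided at the grandchildren's generation equally among Ulla, Oren, Maeve, Jana, Liesel, Hamish, and Nadia: 450,000 each.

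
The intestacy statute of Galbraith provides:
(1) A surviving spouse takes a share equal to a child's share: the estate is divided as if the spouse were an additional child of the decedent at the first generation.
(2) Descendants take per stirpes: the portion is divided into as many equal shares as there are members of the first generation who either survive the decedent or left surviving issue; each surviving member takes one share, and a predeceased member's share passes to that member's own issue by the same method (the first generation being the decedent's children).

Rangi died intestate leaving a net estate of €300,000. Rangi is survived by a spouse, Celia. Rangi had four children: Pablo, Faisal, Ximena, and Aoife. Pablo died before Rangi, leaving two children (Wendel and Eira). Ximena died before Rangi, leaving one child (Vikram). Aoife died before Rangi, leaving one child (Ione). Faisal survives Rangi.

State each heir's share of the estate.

The spouse counts as an additional share at the children's level, so there are 5 primary shares of €60,000. Celia takes one such share (€60,000).
The children's combined portion (€240,000) is divided into 4 shares of €60,000: Faisal takes €60,000; Pablo's €60,000 share passes to Pablo's issue; Ximena's €60,000 share passes to Ximena's issue; Aoife's €60,000 share passes to Aoife's issue.
Pablo's share (€60,000) is divided into 2 shares of €30,000: Wendel and Eira each take €30,000.
Ximena's share (€60,000) passes entirely to Vikram.
Aoife's share (€60,000) passes entirely to Ione.

Celia: €60,000; Wendel: €30,000; Eira: €30,000; Faisal: €60,000; Vikram: €60,000; Ione: €60,000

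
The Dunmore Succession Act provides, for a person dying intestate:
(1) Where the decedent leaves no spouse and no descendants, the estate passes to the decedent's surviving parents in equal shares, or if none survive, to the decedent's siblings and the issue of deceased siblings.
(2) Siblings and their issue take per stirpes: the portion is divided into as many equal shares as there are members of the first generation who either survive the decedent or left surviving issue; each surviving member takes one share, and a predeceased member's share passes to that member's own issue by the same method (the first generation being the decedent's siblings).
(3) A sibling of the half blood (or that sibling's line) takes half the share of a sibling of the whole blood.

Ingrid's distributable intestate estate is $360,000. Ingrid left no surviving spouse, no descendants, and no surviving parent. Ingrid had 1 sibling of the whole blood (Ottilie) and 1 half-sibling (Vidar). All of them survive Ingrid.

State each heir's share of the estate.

Vidar: $120,000; Ottilie: $240,000

The entire $360,000 passes to the siblings and their issue.
Counting each half-blood sibling's line as half a unit, there are 3/2 units in $360,000, so one unit is $240,000. Whole-blood lines (Ottilie) take $240,000 each; half-blood lines (Vidar) take $120,000 each.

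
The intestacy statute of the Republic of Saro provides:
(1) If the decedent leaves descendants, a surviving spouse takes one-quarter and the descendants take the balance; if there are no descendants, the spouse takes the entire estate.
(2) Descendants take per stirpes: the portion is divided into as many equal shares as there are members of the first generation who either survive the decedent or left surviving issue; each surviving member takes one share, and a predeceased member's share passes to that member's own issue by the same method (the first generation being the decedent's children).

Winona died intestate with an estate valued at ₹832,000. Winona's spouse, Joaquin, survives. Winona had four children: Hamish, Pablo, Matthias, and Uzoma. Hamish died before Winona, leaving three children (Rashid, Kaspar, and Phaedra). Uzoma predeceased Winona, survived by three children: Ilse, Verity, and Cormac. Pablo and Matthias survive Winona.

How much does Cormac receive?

Joaquin takes one-quarter of ₹832,000 = ₹208,000. The remaining ₹624,000 passes to the descendants.
The descendants' portion (₹624,000) is divided into 4 shares of ₹156,000: Pablo and Matthias each take ₹156,000; Hamish's ₹156,000 share passes to Hamish's issue; Uzoma's ₹156,000 share passes to Uzoma's issue.
Hamish's share (₹156,000) is divided into 3 shares of ₹52,000: Rashid, Kaspar, and Phaedra each take ₹52,000.
Uzoma's share (₹156,000) is divided into 3 shares of ₹52,000: Ilse, Verity, and Cormac each take ₹52,000.

Cormac receives ₹52,000.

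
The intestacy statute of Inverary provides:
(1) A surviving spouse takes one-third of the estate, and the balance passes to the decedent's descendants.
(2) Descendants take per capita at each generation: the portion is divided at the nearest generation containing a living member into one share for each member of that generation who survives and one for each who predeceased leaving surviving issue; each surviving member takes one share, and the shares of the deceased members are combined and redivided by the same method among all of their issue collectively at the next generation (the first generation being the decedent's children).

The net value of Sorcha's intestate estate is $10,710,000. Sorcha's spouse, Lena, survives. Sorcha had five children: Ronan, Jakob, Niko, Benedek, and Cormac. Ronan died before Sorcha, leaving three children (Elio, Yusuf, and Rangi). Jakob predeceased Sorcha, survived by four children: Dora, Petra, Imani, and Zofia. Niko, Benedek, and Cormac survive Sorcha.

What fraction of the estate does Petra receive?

Petra receives 4/105 of the estate.

Lena takes one-third of $10,710,000 = $3,570,000. The remaining $7,140,000 passes to the descendants.
The descendants' portion ($7,140,000) is divided at the children's generation into 5 shares of $1,428,000. Niko, Benedek, and Cormac each take $1,428,000. The 2 shares of the deceased (Ronan and Jakob) are combined into a pool of $2,856,000.
That pool ($2,856,000) is divided at the grandchildren's generation equally among Elio, Yusuf, Rangi, Dora, Petra, Imani, and Zofia: $408,000 each.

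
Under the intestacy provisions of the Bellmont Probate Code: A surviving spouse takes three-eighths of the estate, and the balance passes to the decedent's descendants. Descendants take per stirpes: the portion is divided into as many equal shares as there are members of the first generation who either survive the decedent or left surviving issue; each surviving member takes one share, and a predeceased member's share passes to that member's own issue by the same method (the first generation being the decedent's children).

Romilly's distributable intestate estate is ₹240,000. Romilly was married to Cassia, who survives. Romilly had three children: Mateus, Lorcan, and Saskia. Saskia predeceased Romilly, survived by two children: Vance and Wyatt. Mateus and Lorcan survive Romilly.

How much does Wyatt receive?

Cassia takes three-eighths of ₹240,000 = ₹90,000. The remaining ₹150,000 passes to the descendants.
The descendants' portion (₹150,000) is divided into 3 shares of ₹50,000: Mateus and Lorcan each take ₹50,000; Saskia's ₹50,000 share passes to Saskia's issue.
Saskia's share (₹50,000) is divided into 2 shares of ₹25,000: Vance and Wyatt each take ₹25,000.

Wyatt receives ₹25,000.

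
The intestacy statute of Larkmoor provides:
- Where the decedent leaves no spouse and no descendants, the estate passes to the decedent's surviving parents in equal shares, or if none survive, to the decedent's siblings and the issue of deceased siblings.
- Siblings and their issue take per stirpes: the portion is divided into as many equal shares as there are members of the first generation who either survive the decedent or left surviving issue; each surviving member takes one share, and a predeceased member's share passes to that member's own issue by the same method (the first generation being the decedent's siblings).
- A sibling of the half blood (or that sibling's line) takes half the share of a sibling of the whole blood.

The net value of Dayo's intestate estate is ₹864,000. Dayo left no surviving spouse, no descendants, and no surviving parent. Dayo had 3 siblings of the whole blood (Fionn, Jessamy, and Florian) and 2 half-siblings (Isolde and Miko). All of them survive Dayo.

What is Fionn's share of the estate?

Fionn receives ₹216,000.

The entire ₹864,000 passes to the siblings and their issue.
Counting each half-blood sibling's line as half a unit, there are 4 units in ₹864,000, so one unit is ₹216,000. Whole-blood lines (Fionn, Jessamy, and Florian) take ₹216,000 each; half-blood lines (Isolde and Miko) take ₹108,000 each.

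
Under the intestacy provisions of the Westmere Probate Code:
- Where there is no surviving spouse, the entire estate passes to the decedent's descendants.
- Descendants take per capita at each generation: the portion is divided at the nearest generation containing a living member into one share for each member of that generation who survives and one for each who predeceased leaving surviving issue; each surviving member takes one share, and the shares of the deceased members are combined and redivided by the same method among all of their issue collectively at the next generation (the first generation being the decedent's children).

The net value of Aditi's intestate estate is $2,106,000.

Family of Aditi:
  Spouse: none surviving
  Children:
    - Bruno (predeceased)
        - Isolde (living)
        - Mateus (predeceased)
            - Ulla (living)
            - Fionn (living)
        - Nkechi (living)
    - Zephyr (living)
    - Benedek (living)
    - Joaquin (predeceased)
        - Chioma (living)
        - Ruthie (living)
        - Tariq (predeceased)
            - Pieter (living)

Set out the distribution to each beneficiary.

Isolde: $175,500; Ulla: $117,000; Fionn: $117,000; Nkechi: $175,500; Zephyr: $526,500; Benedek: $526,500; Chioma: $175,500; Ruthie: $175,500; Pieter: $117,000

The entire $2,106,000 passes to the descendants.
That amount ($2,106,000) is divided at the children's generation into 4 shares of $526,500. Zephyr and Benedek each take $526,500. The 2 shares of the deceased (Bruno and Joaquin) are combined into a pool of $1,053,000.
That pool ($1,053,000) is divided at the grandchildren's generation into 6 shares of $175,500. Isolde, Nkechi, Chioma, and Ruthie each take $175,500. The 2 shares of the deceased (Mateus and Tariq) are combined into a pool of $351,000.
That pool ($351,000) is divided at the great-grandchildren's generation equally among Ulla, Fionn, and Pieter: $117,000 each.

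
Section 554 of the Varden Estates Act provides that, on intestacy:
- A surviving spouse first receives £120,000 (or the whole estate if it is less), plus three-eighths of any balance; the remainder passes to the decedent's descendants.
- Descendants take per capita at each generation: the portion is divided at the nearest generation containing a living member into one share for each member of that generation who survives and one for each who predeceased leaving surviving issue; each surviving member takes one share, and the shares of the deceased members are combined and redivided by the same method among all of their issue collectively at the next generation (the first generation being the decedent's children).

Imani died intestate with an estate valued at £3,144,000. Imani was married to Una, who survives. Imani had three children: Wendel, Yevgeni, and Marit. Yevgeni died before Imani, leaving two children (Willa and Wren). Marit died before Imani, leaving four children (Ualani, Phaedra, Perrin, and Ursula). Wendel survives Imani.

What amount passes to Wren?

Wren receives £210,000.

Una first takes £120,000, leaving a balance of £3,024,000. Una then takes three-eighths of the balance (£1,134,000), for a total of £1,254,000. The remaining £1,890,000 passes to the descendants.
The descendants' portion (£1,890,000) is divided at the children's generation into 3 shares of £630,000. Wendel takes £630,000. The 2 shares of the deceased (Yevgeni and Marit) are combined into a pool of £1,260,000.
That pool (£1,260,000) is divided at the grandchildren's generation equally among Willa, Wren, Ualani, Phaedra, Perrin, and Ursula: £210,000 each.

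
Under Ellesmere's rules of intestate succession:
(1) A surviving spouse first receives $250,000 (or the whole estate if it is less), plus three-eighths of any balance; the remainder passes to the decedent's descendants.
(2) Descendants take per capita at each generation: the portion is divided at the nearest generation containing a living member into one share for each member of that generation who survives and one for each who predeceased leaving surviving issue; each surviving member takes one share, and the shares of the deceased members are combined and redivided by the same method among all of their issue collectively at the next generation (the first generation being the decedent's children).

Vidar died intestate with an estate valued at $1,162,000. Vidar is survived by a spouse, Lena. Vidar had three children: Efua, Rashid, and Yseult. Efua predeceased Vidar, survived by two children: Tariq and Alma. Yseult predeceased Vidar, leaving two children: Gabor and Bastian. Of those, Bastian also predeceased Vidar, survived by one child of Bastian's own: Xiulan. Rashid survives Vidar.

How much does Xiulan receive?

Xiulan receives $95,000.

Lena first takes $250,000, leaving a balance of $912,000. Lena then takes three-eighths of the balance ($342,000), for a total of $592,000. The remaining $570,000 passes to the descendants.
The descendants' portion ($570,000) is divided at the children's generation into 3 shares of $190,000. Rashid takes $190,000. The 2 shares of the deceased (Efua and Yseult) are combined into a pool of $380,000.
That pool ($380,000) is divided at the grandchildren's generation into 4 shares of $95,000. Tariq, Alma, and Gabor each take $95,000. The remaining share for the deceased Bastian ($95,000) is carried to the next generation.
That pool ($95,000) passes entirely to Xiulan, the sole taker at the great-grandchildren's generation.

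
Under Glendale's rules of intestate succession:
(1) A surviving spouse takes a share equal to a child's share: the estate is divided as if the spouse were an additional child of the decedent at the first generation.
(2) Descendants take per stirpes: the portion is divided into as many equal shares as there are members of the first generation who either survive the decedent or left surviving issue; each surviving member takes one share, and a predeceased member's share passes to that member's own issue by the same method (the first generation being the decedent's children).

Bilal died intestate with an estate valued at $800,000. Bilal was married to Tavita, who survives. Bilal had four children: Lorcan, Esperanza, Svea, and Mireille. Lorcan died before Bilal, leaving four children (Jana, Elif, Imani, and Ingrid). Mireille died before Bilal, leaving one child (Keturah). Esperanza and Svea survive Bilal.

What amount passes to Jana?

Jana receives $40,000.

The spouse counts as an additional share at the children's level, so there are 5 primary shares of $160,000. Tavita takes one such share ($160,000).
The children's combined portion ($640,000) is divided into 4 shares of $160,000: Esperanza and Svea each take $160,000; Lorcan's $160,000 share passes to Lorcan's issue; Mireille's $160,000 share passes to Mireille's issue.
Lorcan's share ($160,000) is divided into 4 shares of $40,000: Jana, Elif, Imani, and Ingrid each take $40,000.
Mireille's share ($160,000) passes entirely to Keturah.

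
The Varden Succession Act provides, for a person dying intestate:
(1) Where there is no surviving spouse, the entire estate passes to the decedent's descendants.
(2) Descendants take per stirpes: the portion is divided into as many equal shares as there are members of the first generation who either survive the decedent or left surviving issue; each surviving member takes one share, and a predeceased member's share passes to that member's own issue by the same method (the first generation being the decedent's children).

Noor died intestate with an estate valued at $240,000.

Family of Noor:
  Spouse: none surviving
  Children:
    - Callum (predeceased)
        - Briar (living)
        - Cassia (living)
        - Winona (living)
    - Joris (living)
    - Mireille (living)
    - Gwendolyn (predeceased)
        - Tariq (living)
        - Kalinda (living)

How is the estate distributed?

Briar: $20,000; Cassia: $20,000; Winona: $20,000; Joris: $60,000; Mireille: $60,000; Tariq: $30,000; Kalinda: $30,000

The entire $240,000 passes to the descendants.
That amount ($240,000) is divided into 4 shares of $60,000: Joris and Mireille each take $60,000; Callum's $60,000 share passes to Callum's issue; Gwendolyn's $60,000 share passes to Gwendolyn's issue.
Callum's share ($60,000) is divided into 3 shares of $20,000: Briar, Cassia, and Winona each take $20,000.
Gwendolyn's share ($60,000) is divided into 2 shares of $30,000: Tariq and Kalinda each take $30,000.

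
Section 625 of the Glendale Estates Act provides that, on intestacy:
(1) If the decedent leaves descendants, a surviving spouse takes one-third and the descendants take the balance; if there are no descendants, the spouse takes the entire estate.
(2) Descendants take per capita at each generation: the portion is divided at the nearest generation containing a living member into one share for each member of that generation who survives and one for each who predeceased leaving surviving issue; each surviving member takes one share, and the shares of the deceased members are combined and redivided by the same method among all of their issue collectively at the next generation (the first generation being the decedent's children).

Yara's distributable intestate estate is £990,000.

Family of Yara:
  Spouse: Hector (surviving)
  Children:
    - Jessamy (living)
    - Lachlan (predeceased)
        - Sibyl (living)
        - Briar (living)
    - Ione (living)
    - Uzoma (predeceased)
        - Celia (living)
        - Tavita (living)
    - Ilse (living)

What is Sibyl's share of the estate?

Sibyl receives £66,000.

Hector takes one-third of £990,000 = £330,000. The remaining £660,000 passes to the descendants.
The descendants' portion (£660,000) is divided at the children's generation into 5 shares of £132,000. Jessamy, Ione, and Ilse each take £132,000. The 2 shares of the deceased (Lachlan and Uzoma) are combined into a pool of £264,000.
That pool (£264,000) is divided at the grandchildren's generation equally among Sibyl, Briar, Celia, and Tavita: £66,000 each.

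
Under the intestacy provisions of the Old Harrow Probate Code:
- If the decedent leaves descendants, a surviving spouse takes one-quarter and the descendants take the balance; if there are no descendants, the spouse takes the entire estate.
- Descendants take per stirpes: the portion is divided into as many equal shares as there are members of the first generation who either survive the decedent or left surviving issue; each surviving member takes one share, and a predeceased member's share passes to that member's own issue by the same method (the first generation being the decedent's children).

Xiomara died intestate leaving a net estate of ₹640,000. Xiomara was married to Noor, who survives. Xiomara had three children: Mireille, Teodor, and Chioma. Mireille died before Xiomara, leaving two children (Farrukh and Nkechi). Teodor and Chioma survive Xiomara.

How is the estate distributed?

Noor: ₹160,000; Farrukh: ₹80,000; Nkechi: ₹80,000; Teodor: ₹160,000; Chioma: ₹160,000

Noor takes one-quarter of ₹640,000 = ₹160,000. The remaining ₹480,000 passes to the descendants.
The descendants' portion (₹480,000) is divided into 3 shares of ₹160,000: Teodor and Chioma each take ₹160,000; Mireille's ₹160,000 share passes to Mireille's issue.
Mireille's share (₹160,000) is divided into 2 shares of ₹80,000: Farrukh and Nkechi each take ₹80,000.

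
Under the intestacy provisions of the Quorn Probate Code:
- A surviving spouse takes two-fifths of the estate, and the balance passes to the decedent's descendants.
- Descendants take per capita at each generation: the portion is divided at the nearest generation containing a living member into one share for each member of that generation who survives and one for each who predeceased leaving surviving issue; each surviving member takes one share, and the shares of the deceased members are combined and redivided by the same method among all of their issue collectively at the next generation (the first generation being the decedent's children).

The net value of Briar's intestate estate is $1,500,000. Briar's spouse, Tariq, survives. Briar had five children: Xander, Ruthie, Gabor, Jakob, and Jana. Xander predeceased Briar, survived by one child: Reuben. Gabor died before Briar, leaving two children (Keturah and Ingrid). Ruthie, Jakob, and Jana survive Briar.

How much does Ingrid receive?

Tariq takes two-fifths of $1,500,000 = $600,000. The remaining $900,000 passes to the descendants.
The descendants' portion ($900,000) is divided at the children's generation into 5 shares of $180,000. Ruthie, Jakob, and Jana each take $180,000. The 2 shares of the deceased (Xander and Gabor) are combined into a pool of $360,000.
That pool ($360,000) is divided at the grandchildren's generation equally among Reuben, Keturah, and Ingrid: $120,000 each.

Ingrid receives $120,000.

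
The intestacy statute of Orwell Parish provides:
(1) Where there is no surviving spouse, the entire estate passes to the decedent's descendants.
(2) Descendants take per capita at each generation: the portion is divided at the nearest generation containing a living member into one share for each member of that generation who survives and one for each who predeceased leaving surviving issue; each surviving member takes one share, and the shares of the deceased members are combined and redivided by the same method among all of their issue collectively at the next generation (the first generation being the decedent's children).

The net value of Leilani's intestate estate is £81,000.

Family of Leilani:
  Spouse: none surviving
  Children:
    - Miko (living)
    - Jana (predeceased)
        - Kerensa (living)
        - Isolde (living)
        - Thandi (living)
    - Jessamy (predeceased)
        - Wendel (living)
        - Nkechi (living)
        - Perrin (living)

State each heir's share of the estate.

The entire £81,000 passes to the descendants.
That amount (£81,000) is divided at the children's generation into 3 shares of £27,000. Miko takes £27,000. The 2 shares of the deceased (Jana and Jessamy) are combined into a pool of £54,000.
That pool (£54,000) is divided at the grandchildren's generation equally among Kerensa, Isolde, Thandi, Wendel, Nkechi, and Perrin: £9,000 each.

Miko: £27,000; Kerensa: £9,000; Isolde: £9,000; Thandi: £9,000; Wendel: £9,000; Nkechi: £9,000; Perrin: £9,000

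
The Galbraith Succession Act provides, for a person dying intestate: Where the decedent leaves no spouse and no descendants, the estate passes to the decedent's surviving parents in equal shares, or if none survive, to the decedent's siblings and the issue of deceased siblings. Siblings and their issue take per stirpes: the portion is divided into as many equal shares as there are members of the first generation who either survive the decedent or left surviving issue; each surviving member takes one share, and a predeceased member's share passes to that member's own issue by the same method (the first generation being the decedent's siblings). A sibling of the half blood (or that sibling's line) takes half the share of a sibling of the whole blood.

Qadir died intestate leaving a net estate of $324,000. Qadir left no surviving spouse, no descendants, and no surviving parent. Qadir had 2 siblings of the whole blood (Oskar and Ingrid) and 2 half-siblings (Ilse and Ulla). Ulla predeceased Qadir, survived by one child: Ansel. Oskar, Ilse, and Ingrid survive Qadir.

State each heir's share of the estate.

The entire $324,000 passes to the siblings and their issue.
Counting each half-blood sibling's line as half a unit, there are 3 units in $324,000, so one unit is $108,000. Whole-blood lines (Oskar and Ingrid) take $108,000 each; half-blood lines (Ilse and Ulla) take $54,000 each.
Ulla's share ($54,000) passes entirely to Ansel.

Oskar: $108,000; Ilse: $54,000; Ingrid: $108,000; Ansel: $54,000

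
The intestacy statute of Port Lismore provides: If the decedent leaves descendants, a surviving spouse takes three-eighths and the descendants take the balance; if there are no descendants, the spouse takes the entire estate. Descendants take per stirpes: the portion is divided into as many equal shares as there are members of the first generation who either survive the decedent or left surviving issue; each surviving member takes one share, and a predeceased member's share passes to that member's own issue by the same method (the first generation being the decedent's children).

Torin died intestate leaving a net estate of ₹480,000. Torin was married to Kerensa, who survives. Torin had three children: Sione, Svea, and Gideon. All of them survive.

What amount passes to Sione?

Kerensa takes three-eighths of ₹480,000 = ₹180,000. The remaining ₹300,000 passes to the descendants.
The descendants' portion (₹300,000) is divided into 3 shares of ₹100,000: Sione, Svea, and Gideon each take ₹100,000.

Sione receives ₹100,000.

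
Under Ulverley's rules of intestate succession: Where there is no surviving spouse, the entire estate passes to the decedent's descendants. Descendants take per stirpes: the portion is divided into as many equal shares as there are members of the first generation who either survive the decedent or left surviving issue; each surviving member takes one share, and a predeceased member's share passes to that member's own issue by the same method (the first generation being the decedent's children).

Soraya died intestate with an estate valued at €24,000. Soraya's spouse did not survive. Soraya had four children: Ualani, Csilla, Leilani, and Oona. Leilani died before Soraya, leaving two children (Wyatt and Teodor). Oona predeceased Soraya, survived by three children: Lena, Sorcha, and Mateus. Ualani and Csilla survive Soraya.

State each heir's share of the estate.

Ualani: €6,000; Csilla: €6,000; Wyatt: €3,000; Teodor: €3,000; Lena: €2,000; Sorcha: €2,000; Mateus: €2,000

The entire €24,000 passes to the descendants.
That amount (€24,000) is divided into 4 shares of €6,000: Ualani and Csilla each take €6,000; Leilani's €6,000 share passes to Leilani's issue; Oona's €6,000 share passes to Oona's issue.
Leilani's share (€6,000) is divided into 2 shares of €3,000: Wyatt and Teodor each take €3,000.
Oona's share (€6,000) is divided into 3 shares of €2,000: Lena, Sorcha, and Mateus each take €2,000.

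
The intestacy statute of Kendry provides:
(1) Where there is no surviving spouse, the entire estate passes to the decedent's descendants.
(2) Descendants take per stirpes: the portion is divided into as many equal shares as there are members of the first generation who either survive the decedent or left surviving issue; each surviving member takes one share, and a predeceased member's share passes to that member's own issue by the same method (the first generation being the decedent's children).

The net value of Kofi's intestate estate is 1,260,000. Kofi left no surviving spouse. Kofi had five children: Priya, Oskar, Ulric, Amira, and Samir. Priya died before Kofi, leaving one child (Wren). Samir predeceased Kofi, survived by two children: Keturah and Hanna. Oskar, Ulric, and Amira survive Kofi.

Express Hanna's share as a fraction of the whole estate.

The entire 1,260,000 passes to the descendants.
That amount (1,260,000) is divided into 5 shares of 252,000: Oskar, Ulric, and Amira each take 252,000; Priya's 252,000 share passes to Priya's issue; Samir's 252,000 share passes to Samir's issue.
Priya's share (252,000) passes entirely to Wren.
Samir's share (252,000) is divided into 2 shares of 126,000: Keturah and Hanna each take 126,000.

Hanna receives 1/10 of the estate.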